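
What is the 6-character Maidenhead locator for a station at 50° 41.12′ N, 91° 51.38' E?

Shift to the Maidenhead origin (180°W, 90°S): lon 271.8563, lat 140.6853.
Field: 271.8563/20 → 13 → N, 140.6853/10 → 14 → O; chars NO.
Square: 11.8563/2 → 5, 0.6853/1 → 0; chars 50.
Subsquare: 1.8563/0.0833333 → 22 → w, 0.6853/0.0416667 → 16 → q; chars wq.

NO50wq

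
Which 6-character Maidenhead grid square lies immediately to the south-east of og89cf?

OG89de

Longitude subsquare c = 2; +1 → 3 = d.
Latitude subsquare f = 5; −1 → 4 = e.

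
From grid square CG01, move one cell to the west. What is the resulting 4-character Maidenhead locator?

Longitude square 0; −1 → -1, wraps to 9, carry into field.
Longitude field C = 2; −1 → 1 = B.
The latitude characters are unchanged.

BG91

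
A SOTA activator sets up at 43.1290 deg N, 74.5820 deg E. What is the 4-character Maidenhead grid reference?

MN73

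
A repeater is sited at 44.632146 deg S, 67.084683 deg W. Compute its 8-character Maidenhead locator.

Add 180° to longitude and 90° to latitude: 112.91532, 45.36785.
Field: 112.91532/20 → 5 → F, 45.36785/10 → 4 → E; chars FE.
Square: 12.91532/2 → 6, 5.36785/1 → 5; chars 65.
Subsquare: 0.91532/0.0833333 → 10 → k, 0.36785/0.0416667 → 8 → i; chars ki.
Extended square: 0.08198/0.00833333 → 9, 0.03452/0.00416667 → 8; chars 98.

FE65ki98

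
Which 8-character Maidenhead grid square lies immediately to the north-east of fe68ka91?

Longitude extended square 9; +1 → 10, wraps to 0, carry into subsquare.
Longitude subsquare k = 10; +1 → 11 = l.
Latitude extended square 1; +1 → 2.

FE68la02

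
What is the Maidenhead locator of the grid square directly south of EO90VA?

EN99vx

Latitude subsquare a = 0; −1 → -1, wraps to 23 = x, carry into square.
Latitude square 0; −1 → -1, wraps to 9, carry into field.
Latitude field O = 14; −1 → 13 = N.
The longitude characters are unchanged.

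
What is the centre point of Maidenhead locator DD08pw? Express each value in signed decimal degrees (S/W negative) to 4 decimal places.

-51.0625, -118.7083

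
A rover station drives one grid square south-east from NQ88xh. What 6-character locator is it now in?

NQ98ag

Longitude subsquare x = 23; +1 → 24, wraps to 0 = a, carry into square.
Longitude square 8; +1 → 9.
Latitude subsquare h = 7; −1 → 6 = g.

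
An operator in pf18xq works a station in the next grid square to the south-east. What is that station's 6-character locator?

Longitude subsquare x = 23; +1 → 24, wraps to 0 = a, carry into square.
Longitude square 1; +1 → 2.
Latitude subsquare q = 16; −1 → 15 = p.

PF28ap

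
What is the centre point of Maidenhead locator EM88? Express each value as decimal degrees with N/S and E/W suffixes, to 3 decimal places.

38.500° N, 83.000° W

Field E=4, M=12: +4·20° lon, +12·10° lat → SW at lon -100°, lat 30°.
Square 8, 8: +8·2° lon, +8·1° lat → SW at lon -84°, lat 38°.
Cell spans 2° lon × 1° lat. Centre is SW corner plus half of each.
latitude 38.500° N, longitude 83.000° W.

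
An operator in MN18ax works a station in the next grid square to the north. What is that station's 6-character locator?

Latitude subsquare x = 23; +1 → 24, wraps to 0 = a, carry into square.
Latitude square 8; +1 → 9.
The longitude characters are unchanged.

MN19aa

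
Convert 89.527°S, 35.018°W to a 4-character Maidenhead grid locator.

HA20

Shift to the Maidenhead origin (180°W, 90°S): lon 144.98, lat 0.47.
Field: lon ⌊144.98/20⌋ = 7 → H; lat ⌊0.47/10⌋ = 0 → A.
Square: lon ⌊4.98/2⌋ = 2; lat ⌊0.47/1⌋ = 0.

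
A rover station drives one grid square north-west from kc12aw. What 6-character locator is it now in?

KC02xx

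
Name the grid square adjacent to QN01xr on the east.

QN11ar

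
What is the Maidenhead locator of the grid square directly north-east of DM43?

DM54

Longitude square 4; +1 → 5.
Latitude square 3; +1 → 4.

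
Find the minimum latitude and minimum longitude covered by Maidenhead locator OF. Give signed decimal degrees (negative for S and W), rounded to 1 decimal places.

Field O=14, F=5: +14·20° lon, +5·10° lat → SW at lon 100°, lat -40°.
latitude -40.0, longitude 100.0.

-40.0, 100.0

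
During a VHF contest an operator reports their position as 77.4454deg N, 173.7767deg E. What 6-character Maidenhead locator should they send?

Offset from 180°W / 90°S: lon 353.7767°, lat 167.4454°.
Field: lon ⌊353.7767/20⌋ = 17 → R; lat ⌊167.4454/10⌋ = 16 → Q.
Square: lon ⌊13.7767/2⌋ = 6; lat ⌊7.4454/1⌋ = 7.
Subsquare: lon ⌊1.7767/0.0833333⌋ = 21 → v; lat ⌊0.4454/0.0416667⌋ = 10 → k.

RQ67vk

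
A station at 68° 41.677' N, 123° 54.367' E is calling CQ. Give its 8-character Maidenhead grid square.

Add 180° to longitude and 90° to latitude: 303.90612, 158.69462.
Field (20°×10°, letters A–R): 303.90612/20 → 15 → P, 158.69462/10 → 15 → P; chars PP.
Square (2°×1°, digits 0–9): 3.90612/2 → 1, 8.69462/1 → 8; chars 18.
Subsquare (5′×2.5′, letters a–x): 1.90612/0.0833333 → 22 → w, 0.69462/0.0416667 → 16 → q; chars wq.
Extended square (30″×15″, digits 0–9): 0.07278/0.00833333 → 8, 0.02795/0.00416667 → 6; chars 86.

PP18wq86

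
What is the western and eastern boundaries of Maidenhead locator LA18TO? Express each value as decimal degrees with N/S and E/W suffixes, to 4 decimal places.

43.5833° E, 43.6667° E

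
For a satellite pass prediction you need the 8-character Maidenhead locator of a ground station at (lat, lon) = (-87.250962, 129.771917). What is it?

PA42vr29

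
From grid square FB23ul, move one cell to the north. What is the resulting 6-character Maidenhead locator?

FB23um

Latitude subsquare l = 11; +1 → 12 = m.
The longitude characters are unchanged.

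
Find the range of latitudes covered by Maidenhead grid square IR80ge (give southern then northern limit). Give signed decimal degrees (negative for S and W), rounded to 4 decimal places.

80.1667, 80.2083

Field I=8, R=17: +8·20° lon, +17·10° lat → SW at lon -20°, lat 80°.
Square 8, 0: +8·2° lon, +0·1° lat → SW at lon -4°, lat 80°.
Subsquare g=6, e=4: +6·0.0833333° lon, +4·0.0416667° lat → SW at lon -3.5°, lat 80.1667°.
Cell spans 0.0833333° lon × 0.0416667° lat.
south 80.1667, north 80.2083.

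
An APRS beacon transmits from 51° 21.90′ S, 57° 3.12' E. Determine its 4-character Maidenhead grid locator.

LD88

Offset from 180°W / 90°S: lon 237.05°, lat 38.63°.
Field (20°×10°, letters A–R): lon ⌊237.05/20⌋ = 11 → L; lat ⌊38.63/10⌋ = 3 → D.
Square (2°×1°, digits 0–9): lon ⌊17.05/2⌋ = 8; lat ⌊8.63/1⌋ = 8.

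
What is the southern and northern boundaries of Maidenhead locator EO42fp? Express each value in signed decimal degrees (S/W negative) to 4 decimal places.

52.6250, 52.6667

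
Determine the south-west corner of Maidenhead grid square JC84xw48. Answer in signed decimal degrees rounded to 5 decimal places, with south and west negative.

-65.05000, 17.95000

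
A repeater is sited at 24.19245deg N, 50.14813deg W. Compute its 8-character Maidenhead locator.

Add 180° to longitude and 90° to latitude: 129.85187, 114.19245.
Field: lon ⌊129.85187/20⌋ = 6 → G; lat ⌊114.19245/10⌋ = 11 → L.
Square: lon ⌊9.85187/2⌋ = 4; lat ⌊4.19245/1⌋ = 4.
Subsquare: lon ⌊1.85187/0.0833333⌋ = 22 → w; lat ⌊0.19245/0.0416667⌋ = 4 → e.
Extended square: lon ⌊0.01854/0.00833333⌋ = 2; lat ⌊0.02578/0.00416667⌋ = 6.

GL44we26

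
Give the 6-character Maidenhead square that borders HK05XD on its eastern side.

HK15ad

Longitude subsquare x = 23; +1 → 24, wraps to 0 = a, carry into square.
Longitude square 0; +1 → 1.
The latitude characters are unchanged.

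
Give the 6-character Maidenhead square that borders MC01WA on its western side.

MC01va

Longitude subsquare w = 22; −1 → 21 = v.
The latitude characters are unchanged.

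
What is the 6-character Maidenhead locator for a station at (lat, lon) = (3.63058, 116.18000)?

OJ83cp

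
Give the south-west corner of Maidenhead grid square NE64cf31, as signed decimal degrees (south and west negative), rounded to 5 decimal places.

-45.78750, 92.19167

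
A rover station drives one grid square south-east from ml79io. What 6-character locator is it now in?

ML79jn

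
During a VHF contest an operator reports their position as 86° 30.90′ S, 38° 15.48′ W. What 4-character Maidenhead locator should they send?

HA03

Shift to the Maidenhead origin (180°W, 90°S): lon 141.74, lat 3.48.
Field: lon ⌊141.74/20⌋ = 7 → H; lat ⌊3.48/10⌋ = 0 → A.
Square: lon ⌊1.74/2⌋ = 0; lat ⌊3.48/1⌋ = 3.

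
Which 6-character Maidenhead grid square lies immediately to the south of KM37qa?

KM36qx

Latitude subsquare a = 0; −1 → -1, wraps to 23 = x, carry into square.
Latitude square 7; −1 → 6.
The longitude characters are unchanged.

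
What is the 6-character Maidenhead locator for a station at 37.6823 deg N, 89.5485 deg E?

NM47sq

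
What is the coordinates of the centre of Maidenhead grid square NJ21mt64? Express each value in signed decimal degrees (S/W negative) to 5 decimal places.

Field N=13, J=9: +13·20° lon, +9·10° lat → SW at lon 80°, lat 0°.
Square 2, 1: +2·2° lon, +1·1° lat → SW at lon 84°, lat 1°.
Subsquare m=12, t=19: +12·0.0833333° lon, +19·0.0416667° lat → SW at lon 85°, lat 1.79167°.
Extended square 6, 4: +6·0.00833333° lon, +4·0.00416667° lat → SW at lon 85.05°, lat 1.80833°.
Cell spans 0.00833333° lon × 0.00416667° lat. Centre is SW corner plus half of each.
latitude 1.81042, longitude 85.05417.

1.81042, 85.05417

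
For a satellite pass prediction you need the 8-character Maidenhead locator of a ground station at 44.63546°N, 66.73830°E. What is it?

MN34ip82

Shift to the Maidenhead origin (180°W, 90°S): lon 246.73830, lat 134.63546.
Field: lon ⌊246.73830/20⌋ = 12 → M; lat ⌊134.63546/10⌋ = 13 → N.
Square: lon ⌊6.73830/2⌋ = 3; lat ⌊4.63546/1⌋ = 4.
Subsquare: lon ⌊0.73830/0.0833333⌋ = 8 → i; lat ⌊0.63546/0.0416667⌋ = 15 → p.
Extended square: lon ⌊0.07163/0.00833333⌋ = 8; lat ⌊0.01046/0.00416667⌋ = 2.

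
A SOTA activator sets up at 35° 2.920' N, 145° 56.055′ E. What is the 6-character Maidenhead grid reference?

Add 180° to longitude and 90° to latitude: 325.9343, 125.0487.
Field (20°×10°, letters A–R): 325.9343/20 → 16 → Q, 125.0487/10 → 12 → M; chars QM.
Square (2°×1°, digits 0–9): 5.9343/2 → 2, 5.0487/1 → 5; chars 25.
Subsquare (5′×2.5′, letters a–x): 1.9343/0.0833333 → 23 → x, 0.0487/0.0416667 → 1 → b; chars xb.

QM25xb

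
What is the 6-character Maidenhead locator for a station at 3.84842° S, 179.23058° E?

RI96od

Shift to the Maidenhead origin (180°W, 90°S): lon 359.2306, lat 86.1516.
Field (20°×10°, letters A–R): lon ⌊359.2306/20⌋ = 17 → R; lat ⌊86.1516/10⌋ = 8 → I.
Square (2°×1°, digits 0–9): lon ⌊19.2306/2⌋ = 9; lat ⌊6.1516/1⌋ = 6.
Subsquare (5′×2.5′, letters a–x): lon ⌊1.2306/0.0833333⌋ = 14 → o; lat ⌊0.1516/0.0416667⌋ = 3 → d.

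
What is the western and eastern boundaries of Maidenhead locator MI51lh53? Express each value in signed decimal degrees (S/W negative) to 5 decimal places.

70.95833, 70.96667

Field M=12, I=8: +12·20° lon, +8·10° lat → SW at lon 60°, lat -10°.
Square 5, 1: +5·2° lon, +1·1° lat → SW at lon 70°, lat -9°.
Subsquare l=11, h=7: +11·0.0833333° lon, +7·0.0416667° lat → SW at lon 70.9167°, lat -8.70833°.
Extended square 5, 3: +5·0.00833333° lon, +3·0.00416667° lat → SW at lon 70.9583°, lat -8.69583°.
Cell spans 0.00833333° lon × 0.00416667° lat.
west 70.95833, east 70.96667.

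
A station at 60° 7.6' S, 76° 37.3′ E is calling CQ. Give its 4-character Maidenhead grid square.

MC89

Shift to the Maidenhead origin (180°W, 90°S): lon 256.62, lat 29.87.
Field (20°×10°, letters A–R): 256.62/20 → 12 → M, 29.87/10 → 2 → C; chars MC.
Square (2°×1°, digits 0–9): 16.62/2 → 8, 9.87/1 → 9; chars 89.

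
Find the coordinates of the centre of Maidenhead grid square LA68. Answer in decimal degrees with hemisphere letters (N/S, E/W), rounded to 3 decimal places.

81.500° S, 53.000° E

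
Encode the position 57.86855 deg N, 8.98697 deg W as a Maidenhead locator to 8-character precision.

IO57mu18

Offset from 180°W / 90°S: lon 171.01303°, lat 147.86855°.
Field: lon ⌊171.01303/20⌋ = 8 → I; lat ⌊147.86855/10⌋ = 14 → O.
Square: lon ⌊11.01303/2⌋ = 5; lat ⌊7.86855/1⌋ = 7.
Subsquare: lon ⌊1.01303/0.0833333⌋ = 12 → m; lat ⌊0.86855/0.0416667⌋ = 20 → u.
Extended square: lon ⌊0.01303/0.00833333⌋ = 1; lat ⌊0.03522/0.00416667⌋ = 8.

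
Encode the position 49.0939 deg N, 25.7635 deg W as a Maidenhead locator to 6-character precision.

Offset from 180°W / 90°S: lon 154.2365°, lat 139.0939°.
Field (20°×10°, letters A–R): lon ⌊154.2365/20⌋ = 7 → H; lat ⌊139.0939/10⌋ = 13 → N.
Square (2°×1°, digits 0–9): lon ⌊14.2365/2⌋ = 7; lat ⌊9.0939/1⌋ = 9.
Subsquare (5′×2.5′, letters a–x): lon ⌊0.2365/0.0833333⌋ = 2 → c; lat ⌊0.0939/0.0416667⌋ = 2 → c.

HN79cc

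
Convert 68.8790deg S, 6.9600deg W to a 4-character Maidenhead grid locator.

Shift to the Maidenhead origin (180°W, 90°S): lon 173.04, lat 21.12.
Field: lon ⌊173.04/20⌋ = 8 → I; lat ⌊21.12/10⌋ = 2 → C.
Square: lon ⌊13.04/2⌋ = 6; lat ⌊1.12/1⌋ = 1.

IC61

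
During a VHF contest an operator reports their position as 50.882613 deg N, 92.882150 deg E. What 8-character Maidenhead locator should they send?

Offset from 180°W / 90°S: lon 272.88215°, lat 140.88261°.
Field: 272.88215/20 → 13 → N, 140.88261/10 → 14 → O; chars NO.
Square: 12.88215/2 → 6, 0.88261/1 → 0; chars 60.
Subsquare: 0.88215/0.0833333 → 10 → k, 0.88261/0.0416667 → 21 → v; chars kv.
Extended square: 0.04882/0.00833333 → 5, 0.00761/0.00416667 → 1; chars 51.

NO60kv51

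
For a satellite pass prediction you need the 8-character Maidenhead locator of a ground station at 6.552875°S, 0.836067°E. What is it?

JI03kk07

Shift to the Maidenhead origin (180°W, 90°S): lon 180.83607, lat 83.44712.
Field (20°×10°, letters A–R): lon ⌊180.83607/20⌋ = 9 → J; lat ⌊83.44712/10⌋ = 8 → I.
Square (2°×1°, digits 0–9): lon ⌊0.83607/2⌋ = 0; lat ⌊3.44712/1⌋ = 3.
Subsquare (5′×2.5′, letters a–x): lon ⌊0.83607/0.0833333⌋ = 10 → k; lat ⌊0.44712/0.0416667⌋ = 10 → k.
Extended square (30″×15″, digits 0–9): lon ⌊0.00273/0.00833333⌋ = 0; lat ⌊0.03046/0.00416667⌋ = 7.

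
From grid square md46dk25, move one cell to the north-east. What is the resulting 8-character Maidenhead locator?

Longitude extended square 2; +1 → 3.
Latitude extended square 5; +1 → 6.

MD46dk36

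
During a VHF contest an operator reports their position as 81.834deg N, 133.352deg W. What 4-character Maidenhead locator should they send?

CR31

Add 180° to longitude and 90° to latitude: 46.65, 171.83.
Field: 46.65/20 → 2 → C, 171.83/10 → 17 → R; chars CR.
Square: 6.65/2 → 3, 1.83/1 → 1; chars 31.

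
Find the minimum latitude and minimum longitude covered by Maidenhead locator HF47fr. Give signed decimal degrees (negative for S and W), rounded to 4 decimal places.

-32.2917, -31.5833

Field H=7, F=5: +7·20° lon, +5·10° lat → SW at lon -40°, lat -40°.
Square 4, 7: +4·2° lon, +7·1° lat → SW at lon -32°, lat -33°.
Subsquare f=5, r=17: +5·0.0833333° lon, +17·0.0416667° lat → SW at lon -31.5833°, lat -32.2917°.
latitude -32.2917, longitude -31.5833.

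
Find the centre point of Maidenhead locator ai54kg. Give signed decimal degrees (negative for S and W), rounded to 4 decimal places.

Field A=0, I=8: +0·20° lon, +8·10° lat → SW at lon -180°, lat -10°.
Square 5, 4: +5·2° lon, +4·1° lat → SW at lon -170°, lat -6°.
Subsquare k=10, g=6: +10·0.0833333° lon, +6·0.0416667° lat → SW at lon -169.167°, lat -5.75°.
Cell spans 0.0833333° lon × 0.0416667° lat. Centre is SW corner plus half of each.
latitude -5.7292, longitude -169.1250.

-5.7292, -169.1250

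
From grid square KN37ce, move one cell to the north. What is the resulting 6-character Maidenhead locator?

Latitude subsquare e = 4; +1 → 5 = f.
The longitude characters are unchanged.

KN37cf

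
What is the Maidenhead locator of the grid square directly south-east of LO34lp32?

LO34lp41

Longitude extended square 3; +1 → 4.
Latitude extended square 2; −1 → 1.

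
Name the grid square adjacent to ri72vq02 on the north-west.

RI72uq93

Longitude extended square 0; −1 → -1, wraps to 9, carry into subsquare.
Longitude subsquare v = 21; −1 → 20 = u.
Latitude extended square 2; +1 → 3.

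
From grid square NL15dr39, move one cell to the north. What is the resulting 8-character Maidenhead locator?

Latitude extended square 9; +1 → 10, wraps to 0, carry into subsquare.
Latitude subsquare r = 17; +1 → 18 = s.
The longitude characters are unchanged.

NL15ds30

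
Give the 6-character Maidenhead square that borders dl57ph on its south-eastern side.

DL57qg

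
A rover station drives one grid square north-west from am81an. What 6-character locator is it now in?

AM71xo

Longitude subsquare a = 0; −1 → -1, wraps to 23 = x, carry into square.
Longitude square 8; −1 → 7.
Latitude subsquare n = 13; +1 → 14 = o.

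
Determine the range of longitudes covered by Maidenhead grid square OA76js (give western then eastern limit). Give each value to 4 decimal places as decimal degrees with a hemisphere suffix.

114.7500° E, 114.8333° E

Field O=14, A=0: +14·20° lon, +0·10° lat → SW at lon 100°, lat -90°.
Square 7, 6: +7·2° lon, +6·1° lat → SW at lon 114°, lat -84°.
Subsquare j=9, s=18: +9·0.0833333° lon, +18·0.0416667° lat → SW at lon 114.75°, lat -83.25°.
Cell spans 0.0833333° lon × 0.0416667° lat.
west 114.7500° E, east 114.8333° E.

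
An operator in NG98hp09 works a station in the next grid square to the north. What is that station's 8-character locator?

NG98hq00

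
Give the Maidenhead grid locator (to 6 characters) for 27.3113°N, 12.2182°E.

Shift to the Maidenhead origin (180°W, 90°S): lon 192.2182, lat 117.3113.
Field: 192.2182/20 → 9 → J, 117.3113/10 → 11 → L; chars JL.
Square: 12.2182/2 → 6, 7.3113/1 → 7; chars 67.
Subsquare: 0.2182/0.0833333 → 2 → c, 0.3113/0.0416667 → 7 → h; chars ch.

JL67ch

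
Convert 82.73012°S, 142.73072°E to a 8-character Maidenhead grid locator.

QA17ig74

Shift to the Maidenhead origin (180°W, 90°S): lon 322.73072, lat 7.26988.
Field: lon ⌊322.73072/20⌋ = 16 → Q; lat ⌊7.26988/10⌋ = 0 → A.
Square: lon ⌊2.73072/2⌋ = 1; lat ⌊7.26988/1⌋ = 7.
Subsquare: lon ⌊0.73072/0.0833333⌋ = 8 → i; lat ⌊0.26988/0.0416667⌋ = 6 → g.
Extended square: lon ⌊0.06405/0.00833333⌋ = 7; lat ⌊0.01988/0.00416667⌋ = 4.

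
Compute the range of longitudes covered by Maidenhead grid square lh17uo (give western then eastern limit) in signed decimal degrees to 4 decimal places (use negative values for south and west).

43.6667, 43.7500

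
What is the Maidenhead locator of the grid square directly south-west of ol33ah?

Longitude subsquare a = 0; −1 → -1, wraps to 23 = x, carry into square.
Longitude square 3; −1 → 2.
Latitude subsquare h = 7; −1 → 6 = g.

OL23xg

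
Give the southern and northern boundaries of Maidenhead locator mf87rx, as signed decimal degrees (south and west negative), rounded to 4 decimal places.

Field M=12, F=5: +12·20° lon, +5·10° lat → SW at lon 60°, lat -40°.
Square 8, 7: +8·2° lon, +7·1° lat → SW at lon 76°, lat -33°.
Subsquare r=17, x=23: +17·0.0833333° lon, +23·0.0416667° lat → SW at lon 77.4167°, lat -32.0417°.
Cell spans 0.0833333° lon × 0.0416667° lat.
south -32.0417, north -32.0000.

-32.0417, -32.0000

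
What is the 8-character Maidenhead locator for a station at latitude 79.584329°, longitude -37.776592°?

Shift to the Maidenhead origin (180°W, 90°S): lon 142.22341, lat 169.58433.
Field: 142.22341/20 → 7 → H, 169.58433/10 → 16 → Q; chars HQ.
Square: 2.22341/2 → 1, 9.58433/1 → 9; chars 19.
Subsquare: 0.22341/0.0833333 → 2 → c, 0.58433/0.0416667 → 14 → o; chars co.
Extended square: 0.05674/0.00833333 → 6, 0.00100/0.00416667 → 0; chars 60.

HQ19co60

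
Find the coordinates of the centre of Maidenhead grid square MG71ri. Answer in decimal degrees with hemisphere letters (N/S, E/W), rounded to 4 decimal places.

28.6458° S, 75.4583° E

Field M=12, G=6: +12·20° lon, +6·10° lat → SW at lon 60°, lat -30°.
Square 7, 1: +7·2° lon, +1·1° lat → SW at lon 74°, lat -29°.
Subsquare r=17, i=8: +17·0.0833333° lon, +8·0.0416667° lat → SW at lon 75.4167°, lat -28.6667°.
Cell spans 0.0833333° lon × 0.0416667° lat. Centre is SW corner plus half of each.
latitude 28.6458° S, longitude 75.4583° E.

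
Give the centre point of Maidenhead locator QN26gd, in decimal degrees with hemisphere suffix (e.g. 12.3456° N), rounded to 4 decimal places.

Field Q=16, N=13: +16·20° lon, +13·10° lat → SW at lon 140°, lat 40°.
Square 2, 6: +2·2° lon, +6·1° lat → SW at lon 144°, lat 46°.
Subsquare g=6, d=3: +6·0.0833333° lon, +3·0.0416667° lat → SW at lon 144.5°, lat 46.125°.
Cell spans 0.0833333° lon × 0.0416667° lat. Centre is SW corner plus half of each.
latitude 46.1458° N, longitude 144.5417° E.

46.1458° N, 144.5417° E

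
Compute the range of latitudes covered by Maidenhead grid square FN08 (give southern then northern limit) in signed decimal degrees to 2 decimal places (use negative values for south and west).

48.00, 49.00

Field F=5, N=13: +5·20° lon, +13·10° lat → SW at lon -80°, lat 40°.
Square 0, 8: +0·2° lon, +8·1° lat → SW at lon -80°, lat 48°.
Cell spans 2° lon × 1° lat.
south 48.00, north 49.00.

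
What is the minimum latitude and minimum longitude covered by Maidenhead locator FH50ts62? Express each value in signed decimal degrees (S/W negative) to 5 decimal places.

Field F=5, H=7: +5·20° lon, +7·10° lat → SW at lon -80°, lat -20°.
Square 5, 0: +5·2° lon, +0·1° lat → SW at lon -70°, lat -20°.
Subsquare t=19, s=18: +19·0.0833333° lon, +18·0.0416667° lat → SW at lon -68.4167°, lat -19.25°.
Extended square 6, 2: +6·0.00833333° lon, +2·0.00416667° lat → SW at lon -68.3667°, lat -19.2417°.
latitude -19.24167, longitude -68.36667.

-19.24167, -68.36667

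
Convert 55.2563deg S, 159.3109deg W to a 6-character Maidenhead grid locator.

BD04ir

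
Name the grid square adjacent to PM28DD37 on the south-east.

PM28dd46

Longitude extended square 3; +1 → 4.
Latitude extended square 7; −1 → 6.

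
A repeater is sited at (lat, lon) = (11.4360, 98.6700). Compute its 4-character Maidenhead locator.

NK91

Shift to the Maidenhead origin (180°W, 90°S): lon 278.67, lat 101.44.
Field: 278.67/20 → 13 → N, 101.44/10 → 10 → K; chars NK.
Square: 18.67/2 → 9, 1.44/1 → 1; chars 91.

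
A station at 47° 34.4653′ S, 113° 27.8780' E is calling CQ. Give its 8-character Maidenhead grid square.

Shift to the Maidenhead origin (180°W, 90°S): lon 293.46463, lat 42.42558.
Field: 293.46463/20 → 14 → O, 42.42558/10 → 4 → E; chars OE.
Square: 13.46463/2 → 6, 2.42558/1 → 2; chars 62.
Subsquare: 1.46463/0.0833333 → 17 → r, 0.42558/0.0416667 → 10 → k; chars rk.
Extended square: 0.04797/0.00833333 → 5, 0.00891/0.00416667 → 2; chars 52.

OE62rk52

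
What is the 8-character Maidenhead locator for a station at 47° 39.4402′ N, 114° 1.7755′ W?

DN27xp67

Offset from 180°W / 90°S: lon 65.97041°, lat 137.65734°.
Field (20°×10°, letters A–R): lon ⌊65.97041/20⌋ = 3 → D; lat ⌊137.65734/10⌋ = 13 → N.
Square (2°×1°, digits 0–9): lon ⌊5.97041/2⌋ = 2; lat ⌊7.65734/1⌋ = 7.
Subsquare (5′×2.5′, letters a–x): lon ⌊1.97041/0.0833333⌋ = 23 → x; lat ⌊0.65734/0.0416667⌋ = 15 → p.
Extended square (30″×15″, digits 0–9): lon ⌊0.05374/0.00833333⌋ = 6; lat ⌊0.03234/0.00416667⌋ = 7.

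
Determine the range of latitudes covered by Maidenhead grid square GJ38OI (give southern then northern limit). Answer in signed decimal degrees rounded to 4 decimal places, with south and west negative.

8.3333, 8.3750

Field G=6, J=9: +6·20° lon, +9·10° lat → SW at lon -60°, lat 0°.
Square 3, 8: +3·2° lon, +8·1° lat → SW at lon -54°, lat 8°.
Subsquare o=14, i=8: +14·0.0833333° lon, +8·0.0416667° lat → SW at lon -52.8333°, lat 8.33333°.
Cell spans 0.0833333° lon × 0.0416667° lat.
south 8.3333, north 8.3750.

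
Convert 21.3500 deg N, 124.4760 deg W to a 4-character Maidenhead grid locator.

CL71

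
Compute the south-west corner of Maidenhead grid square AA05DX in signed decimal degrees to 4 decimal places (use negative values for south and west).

-84.0417, -179.7500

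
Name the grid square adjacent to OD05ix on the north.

OD06ia

Latitude subsquare x = 23; +1 → 24, wraps to 0 = a, carry into square.
Latitude square 5; +1 → 6.
The longitude characters are unchanged.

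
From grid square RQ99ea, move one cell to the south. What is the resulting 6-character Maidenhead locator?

RQ98ex

Latitude subsquare a = 0; −1 → -1, wraps to 23 = x, carry into square.
Latitude square 9; −1 → 8.
The longitude characters are unchanged.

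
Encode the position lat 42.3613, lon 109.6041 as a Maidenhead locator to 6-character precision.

Add 180° to longitude and 90° to latitude: 289.6041, 132.3613.
Field (20°×10°, letters A–R): lon ⌊289.6041/20⌋ = 14 → O; lat ⌊132.3613/10⌋ = 13 → N.
Square (2°×1°, digits 0–9): lon ⌊9.6041/2⌋ = 4; lat ⌊2.3613/1⌋ = 2.
Subsquare (5′×2.5′, letters a–x): lon ⌊1.6041/0.0833333⌋ = 19 → t; lat ⌊0.3613/0.0416667⌋ = 8 → i.

ON42ti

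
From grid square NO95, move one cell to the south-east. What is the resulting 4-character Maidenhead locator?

OO04

Longitude square 9; +1 → 10, wraps to 0, carry into field.
Longitude field N = 13; +1 → 14 = O.
Latitude square 5; −1 → 4.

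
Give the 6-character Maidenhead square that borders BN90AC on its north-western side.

BN80xd

Longitude subsquare a = 0; −1 → -1, wraps to 23 = x, carry into square.
Longitude square 9; −1 → 8.
Latitude subsquare c = 2; +1 → 3 = d.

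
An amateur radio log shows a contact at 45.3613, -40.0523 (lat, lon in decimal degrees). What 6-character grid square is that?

GN95xi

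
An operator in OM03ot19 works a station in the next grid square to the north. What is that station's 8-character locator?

Latitude extended square 9; +1 → 10, wraps to 0, carry into subsquare.
Latitude subsquare t = 19; +1 → 20 = u.
The longitude characters are unchanged.

OM03ou10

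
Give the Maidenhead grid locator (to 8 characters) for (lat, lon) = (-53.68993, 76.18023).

MD86ch14

Offset from 180°W / 90°S: lon 256.18023°, lat 36.31007°.
Field (20°×10°, letters A–R): 256.18023/20 → 12 → M, 36.31007/10 → 3 → D; chars MD.
Square (2°×1°, digits 0–9): 16.18023/2 → 8, 6.31007/1 → 6; chars 86.
Subsquare (5′×2.5′, letters a–x): 0.18023/0.0833333 → 2 → c, 0.31007/0.0416667 → 7 → h; chars ch.
Extended square (30″×15″, digits 0–9): 0.01356/0.00833333 → 1, 0.01840/0.00416667 → 4; chars 14.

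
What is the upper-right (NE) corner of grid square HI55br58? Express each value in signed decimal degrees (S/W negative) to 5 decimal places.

-4.25417, -29.86667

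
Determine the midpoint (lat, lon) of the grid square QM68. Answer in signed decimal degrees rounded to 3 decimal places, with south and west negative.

Field Q=16, M=12: +16·20° lon, +12·10° lat → SW at lon 140°, lat 30°.
Square 6, 8: +6·2° lon, +8·1° lat → SW at lon 152°, lat 38°.
Cell spans 2° lon × 1° lat. Centre is SW corner plus half of each.
latitude 38.500, longitude 153.000.

38.500, 153.000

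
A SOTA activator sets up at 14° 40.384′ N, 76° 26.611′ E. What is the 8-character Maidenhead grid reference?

MK84fq31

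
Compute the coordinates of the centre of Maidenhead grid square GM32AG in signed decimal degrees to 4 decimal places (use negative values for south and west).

Field G=6, M=12: +6·20° lon, +12·10° lat → SW at lon -60°, lat 30°.
Square 3, 2: +3·2° lon, +2·1° lat → SW at lon -54°, lat 32°.
Subsquare a=0, g=6: +0·0.0833333° lon, +6·0.0416667° lat → SW at lon -54°, lat 32.25°.
Cell spans 0.0833333° lon × 0.0416667° lat. Centre is SW corner plus half of each.
latitude 32.2708, longitude -53.9583.

32.2708, -53.9583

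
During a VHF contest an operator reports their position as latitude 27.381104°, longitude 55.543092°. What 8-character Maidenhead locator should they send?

Add 180° to longitude and 90° to latitude: 235.54309, 117.38110.
Field: lon ⌊235.54309/20⌋ = 11 → L; lat ⌊117.38110/10⌋ = 11 → L.
Square: lon ⌊15.54309/2⌋ = 7; lat ⌊7.38110/1⌋ = 7.
Subsquare: lon ⌊1.54309/0.0833333⌋ = 18 → s; lat ⌊0.38110/0.0416667⌋ = 9 → j.
Extended square: lon ⌊0.04309/0.00833333⌋ = 5; lat ⌊0.00610/0.00416667⌋ = 1.

LL77sj51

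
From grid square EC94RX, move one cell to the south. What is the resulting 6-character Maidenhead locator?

Latitude subsquare x = 23; −1 → 22 = w.
The longitude characters are unchanged.

EC94rw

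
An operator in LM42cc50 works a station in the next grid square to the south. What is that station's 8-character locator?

LM42cb59

Latitude extended square 0; −1 → -1, wraps to 9, carry into subsquare.
Latitude subsquare c = 2; −1 → 1 = b.
The longitude characters are unchanged.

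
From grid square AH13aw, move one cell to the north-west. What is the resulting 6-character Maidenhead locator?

AH03xx

Longitude subsquare a = 0; −1 → -1, wraps to 23 = x, carry into square.
Longitude square 1; −1 → 0.
Latitude subsquare w = 22; +1 → 23 = x.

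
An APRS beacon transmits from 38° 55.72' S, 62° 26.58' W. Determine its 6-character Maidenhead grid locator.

FF81sb

Add 180° to longitude and 90° to latitude: 117.5570, 51.0713.
Field (20°×10°, letters A–R): lon ⌊117.5570/20⌋ = 5 → F; lat ⌊51.0713/10⌋ = 5 → F.
Square (2°×1°, digits 0–9): lon ⌊17.5570/2⌋ = 8; lat ⌊1.0713/1⌋ = 1.
Subsquare (5′×2.5′, letters a–x): lon ⌊1.5570/0.0833333⌋ = 18 → s; lat ⌊0.0713/0.0416667⌋ = 1 → b.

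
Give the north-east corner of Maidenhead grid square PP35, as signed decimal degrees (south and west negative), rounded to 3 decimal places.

Field P=15, P=15: +15·20° lon, +15·10° lat → SW at lon 120°, lat 60°.
Square 3, 5: +3·2° lon, +5·1° lat → SW at lon 126°, lat 65°.
Cell spans 2° lon × 1° lat. NE corner is SW corner plus one full cell.
latitude 66.000, longitude 128.000.

66.000, 128.000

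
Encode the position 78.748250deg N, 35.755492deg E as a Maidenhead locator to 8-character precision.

Shift to the Maidenhead origin (180°W, 90°S): lon 215.75549, lat 168.74825.
Field: lon ⌊215.75549/20⌋ = 10 → K; lat ⌊168.74825/10⌋ = 16 → Q.
Square: lon ⌊15.75549/2⌋ = 7; lat ⌊8.74825/1⌋ = 8.
Subsquare: lon ⌊1.75549/0.0833333⌋ = 21 → v; lat ⌊0.74825/0.0416667⌋ = 17 → r.
Extended square: lon ⌊0.00549/0.00833333⌋ = 0; lat ⌊0.03992/0.00416667⌋ = 9.

KQ78vr09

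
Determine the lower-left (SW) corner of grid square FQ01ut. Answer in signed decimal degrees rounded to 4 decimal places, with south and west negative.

71.7917, -78.3333

Field F=5, Q=16: +5·20° lon, +16·10° lat → SW at lon -80°, lat 70°.
Square 0, 1: +0·2° lon, +1·1° lat → SW at lon -80°, lat 71°.
Subsquare u=20, t=19: +20·0.0833333° lon, +19·0.0416667° lat → SW at lon -78.3333°, lat 71.7917°.
latitude 71.7917, longitude -78.3333.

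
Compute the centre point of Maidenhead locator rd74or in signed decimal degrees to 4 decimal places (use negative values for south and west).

-55.2708, 175.2083

Field R=17, D=3: +17·20° lon, +3·10° lat → SW at lon 160°, lat -60°.
Square 7, 4: +7·2° lon, +4·1° lat → SW at lon 174°, lat -56°.
Subsquare o=14, r=17: +14·0.0833333° lon, +17·0.0416667° lat → SW at lon 175.167°, lat -55.2917°.
Cell spans 0.0833333° lon × 0.0416667° lat. Centre is SW corner plus half of each.
latitude -55.2708, longitude 175.2083.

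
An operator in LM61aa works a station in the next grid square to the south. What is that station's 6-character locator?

Latitude subsquare a = 0; −1 → -1, wraps to 23 = x, carry into square.
Latitude square 1; −1 → 0.
The longitude characters are unchanged.

LM60ax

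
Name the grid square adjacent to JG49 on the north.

JH40

Latitude square 9; +1 → 10, wraps to 0, carry into field.
Latitude field G = 6; +1 → 7 = H.
The longitude characters are unchanged.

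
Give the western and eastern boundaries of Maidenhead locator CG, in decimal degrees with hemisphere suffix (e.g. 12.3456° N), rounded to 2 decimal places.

Field C=2, G=6: +2·20° lon, +6·10° lat → SW at lon -140°, lat -30°.
Cell spans 20° lon × 10° lat.
west 140.00° W, east 120.00° W.

140.00° W, 120.00° W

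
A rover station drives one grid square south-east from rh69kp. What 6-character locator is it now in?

RH69lo

Longitude subsquare k = 10; +1 → 11 = l.
Latitude subsquare p = 15; −1 → 14 = o.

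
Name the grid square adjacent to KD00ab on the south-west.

JD90xa

Longitude subsquare a = 0; −1 → -1, wraps to 23 = x, carry into square.
Longitude square 0; −1 → -1, wraps to 9, carry into field.
Longitude field K = 10; −1 → 9 = J.
Latitude subsquare b = 1; −1 → 0 = a.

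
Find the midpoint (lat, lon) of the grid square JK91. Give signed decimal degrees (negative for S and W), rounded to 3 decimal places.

11.500, 19.000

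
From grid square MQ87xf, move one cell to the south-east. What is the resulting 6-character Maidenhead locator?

MQ97ae

Longitude subsquare x = 23; +1 → 24, wraps to 0 = a, carry into square.
Longitude square 8; +1 → 9.
Latitude subsquare f = 5; −1 → 4 = e.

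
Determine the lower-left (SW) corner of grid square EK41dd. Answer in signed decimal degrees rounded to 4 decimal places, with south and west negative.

11.1250, -91.7500

Field E=4, K=10: +4·20° lon, +10·10° lat → SW at lon -100°, lat 10°.
Square 4, 1: +4·2° lon, +1·1° lat → SW at lon -92°, lat 11°.
Subsquare d=3, d=3: +3·0.0833333° lon, +3·0.0416667° lat → SW at lon -91.75°, lat 11.125°.
latitude 11.1250, longitude -91.7500.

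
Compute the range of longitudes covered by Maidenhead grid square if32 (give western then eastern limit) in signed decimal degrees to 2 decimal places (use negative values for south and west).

Field I=8, F=5: +8·20° lon, +5·10° lat → SW at lon -20°, lat -40°.
Square 3, 2: +3·2° lon, +2·1° lat → SW at lon -14°, lat -38°.
Cell spans 2° lon × 1° lat.
west -14.00, east -12.00.

-14.00, -12.00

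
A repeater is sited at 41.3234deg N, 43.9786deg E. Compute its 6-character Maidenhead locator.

LN11xh

Add 180° to longitude and 90° to latitude: 223.9786, 131.3234.
Field: 223.9786/20 → 11 → L, 131.3234/10 → 13 → N; chars LN.
Square: 3.9786/2 → 1, 1.3234/1 → 1; chars 11.
Subsquare: 1.9786/0.0833333 → 23 → x, 0.3234/0.0416667 → 7 → h; chars xh.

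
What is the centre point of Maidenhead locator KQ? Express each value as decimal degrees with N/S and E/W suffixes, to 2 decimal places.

Field K=10, Q=16: +10·20° lon, +16·10° lat → SW at lon 20°, lat 70°.
Cell spans 20° lon × 10° lat. Centre is SW corner plus half of each.
latitude 75.00° N, longitude 30.00° E.

75.00° N, 30.00° E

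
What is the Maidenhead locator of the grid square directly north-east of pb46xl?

PB56am

Longitude subsquare x = 23; +1 → 24, wraps to 0 = a, carry into square.
Longitude square 4; +1 → 5.
Latitude subsquare l = 11; +1 → 12 = m.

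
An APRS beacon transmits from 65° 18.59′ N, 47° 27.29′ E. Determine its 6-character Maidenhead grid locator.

LP35rh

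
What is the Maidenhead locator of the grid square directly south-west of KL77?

Longitude square 7; −1 → 6.
Latitude square 7; −1 → 6.

KL66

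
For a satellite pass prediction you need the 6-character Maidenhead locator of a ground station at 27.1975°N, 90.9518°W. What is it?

EL47me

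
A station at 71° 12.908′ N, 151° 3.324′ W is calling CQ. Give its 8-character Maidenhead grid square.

BQ41lf31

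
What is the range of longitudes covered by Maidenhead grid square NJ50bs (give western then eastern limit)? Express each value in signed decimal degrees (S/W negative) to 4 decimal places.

90.0833, 90.1667

Field N=13, J=9: +13·20° lon, +9·10° lat → SW at lon 80°, lat 0°.
Square 5, 0: +5·2° lon, +0·1° lat → SW at lon 90°, lat 0°.
Subsquare b=1, s=18: +1·0.0833333° lon, +18·0.0416667° lat → SW at lon 90.0833°, lat 0.75°.
Cell spans 0.0833333° lon × 0.0416667° lat.
west 90.0833, east 90.1667.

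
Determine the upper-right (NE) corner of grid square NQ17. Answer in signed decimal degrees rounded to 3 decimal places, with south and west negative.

Field N=13, Q=16: +13·20° lon, +16·10° lat → SW at lon 80°, lat 70°.
Square 1, 7: +1·2° lon, +7·1° lat → SW at lon 82°, lat 77°.
Cell spans 2° lon × 1° lat. NE corner is SW corner plus one full cell.
latitude 78.000, longitude 84.000.

78.000, 84.000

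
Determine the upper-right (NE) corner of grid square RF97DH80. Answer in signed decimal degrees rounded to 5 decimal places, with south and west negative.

Field R=17, F=5: +17·20° lon, +5·10° lat → SW at lon 160°, lat -40°.
Square 9, 7: +9·2° lon, +7·1° lat → SW at lon 178°, lat -33°.
Subsquare d=3, h=7: +3·0.0833333° lon, +7·0.0416667° lat → SW at lon 178.25°, lat -32.7083°.
Extended square 8, 0: +8·0.00833333° lon, +0·0.00416667° lat → SW at lon 178.317°, lat -32.7083°.
Cell spans 0.00833333° lon × 0.00416667° lat. NE corner is SW corner plus one full cell.
latitude -32.70417, longitude 178.32500.

-32.70417, 178.32500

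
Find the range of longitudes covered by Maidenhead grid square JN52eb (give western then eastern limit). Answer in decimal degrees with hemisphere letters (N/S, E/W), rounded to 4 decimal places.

Field J=9, N=13: +9·20° lon, +13·10° lat → SW at lon 0°, lat 40°.
Square 5, 2: +5·2° lon, +2·1° lat → SW at lon 10°, lat 42°.
Subsquare e=4, b=1: +4·0.0833333° lon, +1·0.0416667° lat → SW at lon 10.3333°, lat 42.0417°.
Cell spans 0.0833333° lon × 0.0416667° lat.
west 10.3333° E, east 10.4167° E.

10.3333° E, 10.4167° E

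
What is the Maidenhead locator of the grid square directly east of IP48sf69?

Longitude extended square 6; +1 → 7.
The latitude characters are unchanged.

IP48sf79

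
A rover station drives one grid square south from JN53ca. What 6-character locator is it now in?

JN52cx

Latitude subsquare a = 0; −1 → -1, wraps to 23 = x, carry into square.
Latitude square 3; −1 → 2.
The longitude characters are unchanged.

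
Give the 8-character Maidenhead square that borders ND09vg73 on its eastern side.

ND09vg83

Longitude extended square 7; +1 → 8.
The latitude characters are unchanged.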